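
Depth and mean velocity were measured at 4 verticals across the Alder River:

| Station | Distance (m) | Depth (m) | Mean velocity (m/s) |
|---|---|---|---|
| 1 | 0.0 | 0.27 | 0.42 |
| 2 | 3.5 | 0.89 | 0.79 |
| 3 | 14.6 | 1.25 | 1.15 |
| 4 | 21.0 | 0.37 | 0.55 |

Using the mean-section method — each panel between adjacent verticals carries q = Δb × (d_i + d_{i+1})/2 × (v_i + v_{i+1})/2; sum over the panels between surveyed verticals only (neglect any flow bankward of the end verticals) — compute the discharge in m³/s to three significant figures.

Panel 1-2: Δb = 3.5 m, d̄ = (0.27+0.89)/2 = 0.58, v̄ = (0.42+0.79)/2 = 0.605 → q = 3.5×0.58×0.605 = 1.228 m³/s
Panel 2-3: Δb = 11.1 m, d̄ = (0.89+1.25)/2 = 1.07, v̄ = (0.79+1.15)/2 = 0.97 → q = 11.1×1.07×0.97 = 11.52 m³/s
Panel 3-4: Δb = 6.4 m, d̄ = (1.25+0.37)/2 = 0.81, v̄ = (1.15+0.55)/2 = 0.85 → q = 6.4×0.81×0.85 = 4.406 m³/s
Q = Σ q = 17.16 m³/s

17.2 m³/s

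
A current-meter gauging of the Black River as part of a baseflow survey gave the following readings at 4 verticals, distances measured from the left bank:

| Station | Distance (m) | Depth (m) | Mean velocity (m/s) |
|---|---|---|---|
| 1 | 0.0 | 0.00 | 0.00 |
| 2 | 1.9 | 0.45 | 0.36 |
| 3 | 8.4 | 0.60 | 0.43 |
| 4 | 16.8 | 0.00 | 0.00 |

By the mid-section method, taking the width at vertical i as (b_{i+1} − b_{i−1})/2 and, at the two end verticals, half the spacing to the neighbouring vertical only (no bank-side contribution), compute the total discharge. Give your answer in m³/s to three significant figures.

w_2 = (8.4 − 0.0)/2 = 4.2 m; q_2 = 0.36 × 0.45 × 4.2 = 0.6804 m³/s
w_3 = (16.8 − 1.9)/2 = 7.45 m; q_3 = 0.43 × 0.60 × 7.45 = 1.922 m³/s
Stations 1, 4 contribute zero (depth or velocity is 0).
Q = Σ qᵢ = 2.603 m³/s

2.60 m³/s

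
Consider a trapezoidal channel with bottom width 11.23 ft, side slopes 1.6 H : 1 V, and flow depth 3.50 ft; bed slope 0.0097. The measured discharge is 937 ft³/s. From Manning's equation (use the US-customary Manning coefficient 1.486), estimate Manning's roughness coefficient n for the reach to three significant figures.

0.0165

A = (b + z·y)·y = (11.23 + 1.6×3.50)×3.50 = 58.91 ft²
P = b + 2y√(1+z²) = 11.23 + 2×3.50×√(1+1.6²) = 24.44 ft
R = A/P = 58.91/24.44 = 2.410 ft
n = (1.486/Q)·A·R^(2/3)·S^(1/2) = (1.486/937) × 58.91 × 1.798 × 0.09849 = 0.01654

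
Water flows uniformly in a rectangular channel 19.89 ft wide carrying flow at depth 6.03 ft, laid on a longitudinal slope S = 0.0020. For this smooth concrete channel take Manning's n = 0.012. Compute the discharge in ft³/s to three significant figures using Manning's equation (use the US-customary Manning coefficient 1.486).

A = b·y = 19.89 × 6.03 = 119.9 ft²
P = b + 2y = 19.89 + 2×6.03 = 31.95 ft
R = A/P = 119.9/31.95 = 3.754 ft
Q = (1.486/n)·A·R^(2/3)·S^(1/2) = (1.486/0.012) × 119.9 × 3.754^(2/3) × 0.0020^(1/2) = 1604 ft³/s

1600 ft³/s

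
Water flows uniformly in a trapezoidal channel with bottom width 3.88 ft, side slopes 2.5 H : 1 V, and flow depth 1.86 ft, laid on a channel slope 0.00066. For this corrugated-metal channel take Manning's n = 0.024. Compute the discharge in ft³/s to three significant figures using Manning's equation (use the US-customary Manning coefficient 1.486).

A = (b + z·y)·y = (3.88 + 2.5×1.86)×1.86 = 15.87 ft²
P = b + 2y√(1+z²) = 3.88 + 2×1.86×√(1+2.5²) = 13.90 ft
R = A/P = 15.87/13.90 = 1.142 ft
Q = (1.486/n)·A·R^(2/3)·S^(1/2) = (1.486/0.024) × 15.87 × 1.142^(2/3) × 0.00066^(1/2) = 27.57 ft³/s

27.6 ft³/s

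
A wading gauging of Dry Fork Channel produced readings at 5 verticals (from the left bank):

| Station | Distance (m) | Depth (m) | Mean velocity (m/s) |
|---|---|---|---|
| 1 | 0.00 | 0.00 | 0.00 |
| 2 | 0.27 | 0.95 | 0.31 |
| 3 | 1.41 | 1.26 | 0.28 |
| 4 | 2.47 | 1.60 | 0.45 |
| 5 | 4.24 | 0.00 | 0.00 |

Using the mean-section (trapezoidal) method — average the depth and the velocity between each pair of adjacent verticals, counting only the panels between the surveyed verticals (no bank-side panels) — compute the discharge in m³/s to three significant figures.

Panel 1-2: Δb = 0.27 m, d̄ = (0.00+0.95)/2 = 0.475, v̄ = (0.00+0.31)/2 = 0.155 → q = 0.27×0.475×0.155 = 0.01988 m³/s
Panel 2-3: Δb = 1.14 m, d̄ = (0.95+1.26)/2 = 1.105, v̄ = (0.31+0.28)/2 = 0.295 → q = 1.14×1.105×0.295 = 0.3716 m³/s
Panel 3-4: Δb = 1.06 m, d̄ = (1.26+1.60)/2 = 1.43, v̄ = (0.28+0.45)/2 = 0.365 → q = 1.06×1.43×0.365 = 0.5533 m³/s
Panel 4-5: Δb = 1.77 m, d̄ = (1.60+0.00)/2 = 0.8, v̄ = (0.45+0.00)/2 = 0.225 → q = 1.77×0.8×0.225 = 0.3186 m³/s
Q = Σ q = 1.263 m³/s

1.26 m³/s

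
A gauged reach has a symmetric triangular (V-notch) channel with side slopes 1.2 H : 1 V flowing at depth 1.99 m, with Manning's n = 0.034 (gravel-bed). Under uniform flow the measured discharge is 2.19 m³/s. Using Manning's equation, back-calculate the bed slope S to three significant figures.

A = z·y² = 1.2×1.99² = 4.752 m²
P = 2y√(1+z²) = 2×1.99×√(1+1.2²) = 6.217 m
R = A/P = 4.752/6.217 = 0.7644 m
S = (Q·n / (1·A·R^(2/3)))² = (2.19×0.034 / (1×4.752×0.8360))² = 0.0003513

0.000351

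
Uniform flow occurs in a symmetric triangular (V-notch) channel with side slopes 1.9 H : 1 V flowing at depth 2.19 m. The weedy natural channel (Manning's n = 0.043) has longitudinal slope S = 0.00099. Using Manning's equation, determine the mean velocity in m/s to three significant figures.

0.717 m/s

A = z·y² = 1.9×2.19² = 9.113 m²
P = 2y√(1+z²) = 2×2.19×√(1+1.9²) = 9.404 m
R = A/P = 9.113/9.404 = 0.9690 m
Q = (1/n)·A·R^(2/3)·S^(1/2) = (1/0.043) × 9.113 × 0.9690^(2/3) × 0.00099^(1/2) = 6.529 m³/s
V = Q/A = 6.529/9.113 = 0.7165 m/s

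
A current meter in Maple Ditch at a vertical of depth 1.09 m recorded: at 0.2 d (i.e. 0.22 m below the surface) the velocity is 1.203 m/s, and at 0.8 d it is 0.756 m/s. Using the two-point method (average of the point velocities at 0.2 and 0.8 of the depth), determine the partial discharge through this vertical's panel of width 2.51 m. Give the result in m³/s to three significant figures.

v̄ = (1.203 + 0.756) / 2 = 0.9795 m/s
q = v̄ × d × w = 0.9795 × 1.09 × 2.51 = 2.680 m³/s

2.68 m³/s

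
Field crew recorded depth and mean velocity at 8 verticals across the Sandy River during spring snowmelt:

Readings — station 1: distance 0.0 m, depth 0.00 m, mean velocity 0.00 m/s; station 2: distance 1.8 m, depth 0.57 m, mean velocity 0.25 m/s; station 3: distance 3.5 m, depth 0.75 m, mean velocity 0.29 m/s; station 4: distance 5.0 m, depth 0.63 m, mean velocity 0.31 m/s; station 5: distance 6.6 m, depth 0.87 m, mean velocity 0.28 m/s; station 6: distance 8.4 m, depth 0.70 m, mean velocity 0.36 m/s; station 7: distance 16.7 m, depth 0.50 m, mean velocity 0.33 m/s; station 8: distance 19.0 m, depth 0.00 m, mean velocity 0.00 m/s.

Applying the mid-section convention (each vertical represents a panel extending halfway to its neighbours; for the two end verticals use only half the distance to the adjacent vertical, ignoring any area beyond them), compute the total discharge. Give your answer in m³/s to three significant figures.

w_2 = (3.5 − 0.0)/2 = 1.75 m; q_2 = 0.25 × 0.57 × 1.75 = 0.2494 m³/s
w_3 = (5.0 − 1.8)/2 = 1.6 m; q_3 = 0.29 × 0.75 × 1.6 = 0.3480 m³/s
w_4 = (6.6 − 3.5)/2 = 1.55 m; q_4 = 0.31 × 0.63 × 1.55 = 0.3027 m³/s
w_5 = (8.4 − 5.0)/2 = 1.7 m; q_5 = 0.28 × 0.87 × 1.7 = 0.4141 m³/s
w_6 = (16.7 − 6.6)/2 = 5.05 m; q_6 = 0.36 × 0.70 × 5.05 = 1.273 m³/s
w_7 = (19.0 − 8.4)/2 = 5.3 m; q_7 = 0.33 × 0.50 × 5.3 = 0.8745 m³/s
Stations 1, 8 contribute zero (depth or velocity is 0).
Q = Σ qᵢ = 3.461 m³/s

3.46 m³/s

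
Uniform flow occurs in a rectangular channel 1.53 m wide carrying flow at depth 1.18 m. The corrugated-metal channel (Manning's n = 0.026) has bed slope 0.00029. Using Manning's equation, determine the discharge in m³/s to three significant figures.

A = b·y = 1.53 × 1.18 = 1.805 m²
P = b + 2y = 1.53 + 2×1.18 = 3.890 m
R = A/P = 1.805/3.890 = 0.4641 m
Q = (1/n)·A·R^(2/3)·S^(1/2) = (1/0.026) × 1.805 × 0.4641^(2/3) × 0.00029^(1/2) = 0.7088 m³/s

0.709 m³/s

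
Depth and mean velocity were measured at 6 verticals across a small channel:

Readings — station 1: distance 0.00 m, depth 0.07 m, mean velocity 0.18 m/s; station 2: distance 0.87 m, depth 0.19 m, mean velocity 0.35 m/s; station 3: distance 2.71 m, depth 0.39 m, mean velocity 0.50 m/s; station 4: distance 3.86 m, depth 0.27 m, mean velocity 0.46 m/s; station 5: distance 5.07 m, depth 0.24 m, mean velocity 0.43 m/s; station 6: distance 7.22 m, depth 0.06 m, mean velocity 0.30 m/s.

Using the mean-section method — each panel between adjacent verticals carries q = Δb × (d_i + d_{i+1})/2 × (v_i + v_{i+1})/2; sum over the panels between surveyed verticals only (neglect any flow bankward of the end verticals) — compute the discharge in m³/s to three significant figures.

0.694 m³/s

Panel 1-2: Δb = 0.87 m, d̄ = (0.07+0.19)/2 = 0.13, v̄ = (0.18+0.35)/2 = 0.265 → q = 0.87×0.13×0.265 = 0.02997 m³/s
Panel 2-3: Δb = 1.84 m, d̄ = (0.19+0.39)/2 = 0.29, v̄ = (0.35+0.50)/2 = 0.425 → q = 1.84×0.29×0.425 = 0.2268 m³/s
Panel 3-4: Δb = 1.15 m, d̄ = (0.39+0.27)/2 = 0.33, v̄ = (0.50+0.46)/2 = 0.48 → q = 1.15×0.33×0.48 = 0.1822 m³/s
Panel 4-5: Δb = 1.21 m, d̄ = (0.27+0.24)/2 = 0.255, v̄ = (0.46+0.43)/2 = 0.445 → q = 1.21×0.255×0.445 = 0.1373 m³/s
Panel 5-6: Δb = 2.15 m, d̄ = (0.24+0.06)/2 = 0.15, v̄ = (0.43+0.30)/2 = 0.365 → q = 2.15×0.15×0.365 = 0.1177 m³/s
Q = Σ q = 0.6939 m³/s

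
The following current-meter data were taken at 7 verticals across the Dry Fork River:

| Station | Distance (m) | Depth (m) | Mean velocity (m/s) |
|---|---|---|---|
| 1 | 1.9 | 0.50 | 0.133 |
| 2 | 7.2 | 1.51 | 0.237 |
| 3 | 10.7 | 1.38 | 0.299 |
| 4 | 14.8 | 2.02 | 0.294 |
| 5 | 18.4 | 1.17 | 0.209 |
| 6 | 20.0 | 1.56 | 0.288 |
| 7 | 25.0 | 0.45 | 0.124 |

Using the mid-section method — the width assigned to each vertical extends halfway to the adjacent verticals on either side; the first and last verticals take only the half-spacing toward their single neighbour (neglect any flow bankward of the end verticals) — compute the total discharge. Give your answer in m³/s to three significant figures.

w_1 = (7.2 − 1.9)/2 = 2.65 m; q_1 = 0.133 × 0.50 × 2.65 = 0.1762 m³/s
w_2 = (10.7 − 1.9)/2 = 4.4 m; q_2 = 0.237 × 1.51 × 4.4 = 1.575 m³/s
w_3 = (14.8 − 7.2)/2 = 3.8 m; q_3 = 0.299 × 1.38 × 3.8 = 1.568 m³/s
w_4 = (18.4 − 10.7)/2 = 3.85 m; q_4 = 0.294 × 2.02 × 3.85 = 2.286 m³/s
w_5 = (20.0 − 14.8)/2 = 2.6 m; q_5 = 0.209 × 1.17 × 2.6 = 0.6358 m³/s
w_6 = (25.0 − 18.4)/2 = 3.3 m; q_6 = 0.288 × 1.56 × 3.3 = 1.483 m³/s
w_7 = (25.0 − 20.0)/2 = 2.5 m; q_7 = 0.124 × 0.45 × 2.5 = 0.1395 m³/s
Q = Σ qᵢ = 7.863 m³/s

7.86 m³/s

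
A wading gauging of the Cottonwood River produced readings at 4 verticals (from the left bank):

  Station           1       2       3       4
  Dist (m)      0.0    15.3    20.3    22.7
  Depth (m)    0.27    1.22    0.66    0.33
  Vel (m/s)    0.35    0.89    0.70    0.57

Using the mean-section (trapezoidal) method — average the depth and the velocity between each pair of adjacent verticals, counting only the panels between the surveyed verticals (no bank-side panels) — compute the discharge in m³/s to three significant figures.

Panel 1-2: Δb = 15.3 m, d̄ = (0.27+1.22)/2 = 0.745, v̄ = (0.35+0.89)/2 = 0.62 → q = 15.3×0.745×0.62 = 7.067 m³/s
Panel 2-3: Δb = 5 m, d̄ = (1.22+0.66)/2 = 0.94, v̄ = (0.89+0.70)/2 = 0.795 → q = 5×0.94×0.795 = 3.737 m³/s
Panel 3-4: Δb = 2.4 m, d̄ = (0.66+0.33)/2 = 0.495, v̄ = (0.70+0.57)/2 = 0.635 → q = 2.4×0.495×0.635 = 0.7544 m³/s
Q = Σ q = 11.56 m³/s

11.6 m³/s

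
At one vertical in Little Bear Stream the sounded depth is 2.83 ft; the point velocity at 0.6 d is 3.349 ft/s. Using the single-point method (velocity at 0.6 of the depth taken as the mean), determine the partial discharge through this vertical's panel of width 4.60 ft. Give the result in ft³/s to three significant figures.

v̄ = v₀.₆ = 3.349 ft/s
q = v̄ × d × w = 3.349 × 2.83 × 4.60 = 43.60 ft³/s

43.6 ft³/s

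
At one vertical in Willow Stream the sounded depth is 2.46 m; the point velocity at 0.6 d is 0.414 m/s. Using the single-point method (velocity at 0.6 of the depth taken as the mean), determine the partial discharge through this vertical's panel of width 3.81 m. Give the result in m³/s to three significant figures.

3.88 m³/s

v̄ = v₀.₆ = 0.414 m/s
q = v̄ × d × w = 0.4140 × 2.46 × 3.81 = 3.880 m³/s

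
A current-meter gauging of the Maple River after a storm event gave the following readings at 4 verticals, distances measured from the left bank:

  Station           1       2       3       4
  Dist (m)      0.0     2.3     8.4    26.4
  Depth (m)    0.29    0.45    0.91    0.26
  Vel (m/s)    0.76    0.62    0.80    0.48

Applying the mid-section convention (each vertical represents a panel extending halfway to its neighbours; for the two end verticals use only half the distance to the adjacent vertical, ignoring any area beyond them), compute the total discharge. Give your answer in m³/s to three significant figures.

11.3 m³/s

w_1 = (2.3 − 0.0)/2 = 1.15 m; q_1 = 0.76 × 0.29 × 1.15 = 0.2535 m³/s
w_2 = (8.4 − 0.0)/2 = 4.2 m; q_2 = 0.62 × 0.45 × 4.2 = 1.172 m³/s
w_3 = (26.4 − 2.3)/2 = 12.05 m; q_3 = 0.80 × 0.91 × 12.05 = 8.772 m³/s
w_4 = (26.4 − 8.4)/2 = 9 m; q_4 = 0.48 × 0.26 × 9 = 1.123 m³/s
Q = Σ qᵢ = 11.32 m³/s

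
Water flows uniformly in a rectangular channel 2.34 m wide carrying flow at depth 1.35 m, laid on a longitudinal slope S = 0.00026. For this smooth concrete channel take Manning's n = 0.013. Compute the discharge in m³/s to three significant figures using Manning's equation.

2.87 m³/s

A = b·y = 2.34 × 1.35 = 3.159 m²
P = b + 2y = 2.34 + 2×1.35 = 5.040 m
R = A/P = 3.159/5.040 = 0.6268 m
Q = (1/n)·A·R^(2/3)·S^(1/2) = (1/0.013) × 3.159 × 0.6268^(2/3) × 0.00026^(1/2) = 2.870 m³/s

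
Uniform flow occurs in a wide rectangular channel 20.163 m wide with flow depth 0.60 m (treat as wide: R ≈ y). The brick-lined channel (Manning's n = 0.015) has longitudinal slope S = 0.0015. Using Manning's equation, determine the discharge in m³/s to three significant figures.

A = b·y = 20.163 × 0.60 = 12.10 m²
Wide channel: R ≈ y = 0.60 m
Q = (1/n)·A·R^(2/3)·S^(1/2) = (1/0.015) × 12.10 × 0.6000^(2/3) × 0.0015^(1/2) = 22.22 m³/s

22.2 m³/s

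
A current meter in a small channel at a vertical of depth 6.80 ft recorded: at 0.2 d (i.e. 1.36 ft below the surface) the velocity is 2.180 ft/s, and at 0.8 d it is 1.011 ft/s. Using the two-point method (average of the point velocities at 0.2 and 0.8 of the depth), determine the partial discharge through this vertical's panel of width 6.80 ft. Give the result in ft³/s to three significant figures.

v̄ = (2.180 + 1.011) / 2 = 1.596 ft/s
q = v̄ × d × w = 1.596 × 6.80 × 6.80 = 73.78 ft³/s

73.8 ft³/s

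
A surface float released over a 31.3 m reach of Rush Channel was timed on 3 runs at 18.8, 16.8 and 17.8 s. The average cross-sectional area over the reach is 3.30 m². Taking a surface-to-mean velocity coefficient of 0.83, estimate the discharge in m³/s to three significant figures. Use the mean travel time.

4.82 m³/s

t̄ = (18.8 + 16.8 + 17.8) / 3 = 17.8 s
v_surface = L / t̄ = 31.3 / 17.8 = 1.758 m/s
v_mean = 0.83 × 1.758 = 1.459 m/s
Q = A × v_mean = 3.30 × 1.459 = 4.816 m³/s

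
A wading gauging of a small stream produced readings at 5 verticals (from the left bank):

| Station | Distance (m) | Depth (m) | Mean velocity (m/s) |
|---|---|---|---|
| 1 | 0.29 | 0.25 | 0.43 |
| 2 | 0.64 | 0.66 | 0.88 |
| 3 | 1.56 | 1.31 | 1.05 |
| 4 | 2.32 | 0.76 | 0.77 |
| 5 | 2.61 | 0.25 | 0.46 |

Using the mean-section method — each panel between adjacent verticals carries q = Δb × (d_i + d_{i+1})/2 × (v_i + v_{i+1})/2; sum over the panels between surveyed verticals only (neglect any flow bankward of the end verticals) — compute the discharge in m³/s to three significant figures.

1.78 m³/s

Panel 1-2: Δb = 0.35 m, d̄ = (0.25+0.66)/2 = 0.455, v̄ = (0.43+0.88)/2 = 0.655 → q = 0.35×0.455×0.655 = 0.1043 m³/s
Panel 2-3: Δb = 0.92 m, d̄ = (0.66+1.31)/2 = 0.985, v̄ = (0.88+1.05)/2 = 0.965 → q = 0.92×0.985×0.965 = 0.8745 m³/s
Panel 3-4: Δb = 0.76 m, d̄ = (1.31+0.76)/2 = 1.035, v̄ = (1.05+0.77)/2 = 0.91 → q = 0.76×1.035×0.91 = 0.7158 m³/s
Panel 4-5: Δb = 0.29 m, d̄ = (0.76+0.25)/2 = 0.505, v̄ = (0.77+0.46)/2 = 0.615 → q = 0.29×0.505×0.615 = 0.09007 m³/s
Q = Σ q = 1.785 m³/s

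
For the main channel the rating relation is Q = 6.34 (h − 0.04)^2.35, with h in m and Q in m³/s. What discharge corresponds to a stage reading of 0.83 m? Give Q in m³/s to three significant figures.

Q = 6.34 × (0.83 − 0.04)^2.35 = 6.34 × 0.79^2.35 = 3.643 m³/s

3.64 m³/s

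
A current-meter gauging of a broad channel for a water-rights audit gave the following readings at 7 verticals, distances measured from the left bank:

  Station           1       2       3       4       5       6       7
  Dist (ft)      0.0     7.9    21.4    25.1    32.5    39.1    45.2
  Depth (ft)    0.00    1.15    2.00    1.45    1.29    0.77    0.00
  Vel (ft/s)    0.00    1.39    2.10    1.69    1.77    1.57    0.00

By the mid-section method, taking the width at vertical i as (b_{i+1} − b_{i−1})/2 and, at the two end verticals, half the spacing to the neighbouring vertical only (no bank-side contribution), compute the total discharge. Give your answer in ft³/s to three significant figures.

90.5 ft³/s

w_2 = (21.4 − 0.0)/2 = 10.7 ft; q_2 = 1.39 × 1.15 × 10.7 = 17.10 ft³/s
w_3 = (25.1 − 7.9)/2 = 8.6 ft; q_3 = 2.10 × 2.00 × 8.6 = 36.12 ft³/s
w_4 = (32.5 − 21.4)/2 = 5.55 ft; q_4 = 1.69 × 1.45 × 5.55 = 13.60 ft³/s
w_5 = (39.1 − 25.1)/2 = 7 ft; q_5 = 1.77 × 1.29 × 7 = 15.98 ft³/s
w_6 = (45.2 − 32.5)/2 = 6.35 ft; q_6 = 1.57 × 0.77 × 6.35 = 7.677 ft³/s
Stations 1, 7 contribute zero (depth or velocity is 0).
Q = Σ qᵢ = 90.48 ft³/s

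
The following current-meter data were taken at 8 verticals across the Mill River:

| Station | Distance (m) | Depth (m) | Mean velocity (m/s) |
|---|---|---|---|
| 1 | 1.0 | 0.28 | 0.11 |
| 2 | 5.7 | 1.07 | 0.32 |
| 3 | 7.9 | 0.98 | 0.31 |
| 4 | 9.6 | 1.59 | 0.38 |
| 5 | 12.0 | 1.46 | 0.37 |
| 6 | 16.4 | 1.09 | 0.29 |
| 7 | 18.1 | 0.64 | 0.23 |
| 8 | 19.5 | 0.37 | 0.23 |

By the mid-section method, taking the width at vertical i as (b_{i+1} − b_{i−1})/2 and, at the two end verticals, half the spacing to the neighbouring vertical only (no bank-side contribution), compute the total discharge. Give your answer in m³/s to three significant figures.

w_1 = (5.7 − 1.0)/2 = 2.35 m; q_1 = 0.11 × 0.28 × 2.35 = 0.07238 m³/s
w_2 = (7.9 − 1.0)/2 = 3.45 m; q_2 = 0.32 × 1.07 × 3.45 = 1.181 m³/s
w_3 = (9.6 − 5.7)/2 = 1.95 m; q_3 = 0.31 × 0.98 × 1.95 = 0.5924 m³/s
w_4 = (12.0 − 7.9)/2 = 2.05 m; q_4 = 0.38 × 1.59 × 2.05 = 1.239 m³/s
w_5 = (16.4 − 9.6)/2 = 3.4 m; q_5 = 0.37 × 1.46 × 3.4 = 1.837 m³/s
w_6 = (18.1 − 12.0)/2 = 3.05 m; q_6 = 0.29 × 1.09 × 3.05 = 0.9641 m³/s
w_7 = (19.5 − 16.4)/2 = 1.55 m; q_7 = 0.23 × 0.64 × 1.55 = 0.2282 m³/s
w_8 = (19.5 − 18.1)/2 = 0.7 m; q_8 = 0.23 × 0.37 × 0.7 = 0.05957 m³/s
Q = Σ qᵢ = 6.173 m³/s

6.17 m³/s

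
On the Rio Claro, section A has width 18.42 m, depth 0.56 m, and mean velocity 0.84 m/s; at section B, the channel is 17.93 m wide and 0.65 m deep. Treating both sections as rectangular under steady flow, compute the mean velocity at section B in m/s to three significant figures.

0.743 m/s

Q = A₁V₁ = (18.42×0.56) × 0.84 = 8.665 m³/s
A₂ = 17.93 × 0.65 = 11.65 m²
V₂ = Q/A₂ = 8.665/11.65 = 0.7435 m/s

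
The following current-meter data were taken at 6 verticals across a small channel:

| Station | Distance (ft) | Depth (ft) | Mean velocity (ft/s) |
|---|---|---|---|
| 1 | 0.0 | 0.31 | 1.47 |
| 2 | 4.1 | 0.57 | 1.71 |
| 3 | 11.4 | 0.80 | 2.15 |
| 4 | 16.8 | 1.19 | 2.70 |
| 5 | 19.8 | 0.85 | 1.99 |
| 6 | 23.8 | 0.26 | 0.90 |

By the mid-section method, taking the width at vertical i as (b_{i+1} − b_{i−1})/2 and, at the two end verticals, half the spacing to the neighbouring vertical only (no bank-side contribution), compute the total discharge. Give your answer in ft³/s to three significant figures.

w_1 = (4.1 − 0.0)/2 = 2.05 ft; q_1 = 1.47 × 0.31 × 2.05 = 0.9342 ft³/s
w_2 = (11.4 − 0.0)/2 = 5.7 ft; q_2 = 1.71 × 0.57 × 5.7 = 5.556 ft³/s
w_3 = (16.8 − 4.1)/2 = 6.35 ft; q_3 = 2.15 × 0.80 × 6.35 = 10.92 ft³/s
w_4 = (19.8 − 11.4)/2 = 4.2 ft; q_4 = 2.70 × 1.19 × 4.2 = 13.49 ft³/s
w_5 = (23.8 − 16.8)/2 = 3.5 ft; q_5 = 1.99 × 0.85 × 3.5 = 5.920 ft³/s
w_6 = (23.8 − 19.8)/2 = 2 ft; q_6 = 0.90 × 0.26 × 2 = 0.4680 ft³/s
Q = Σ qᵢ = 37.29 ft³/s

37.3 ft³/s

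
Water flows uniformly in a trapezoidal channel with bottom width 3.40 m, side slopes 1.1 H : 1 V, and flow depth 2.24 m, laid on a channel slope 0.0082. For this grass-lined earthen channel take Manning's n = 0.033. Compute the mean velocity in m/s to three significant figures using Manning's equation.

3.28 m/s

A = (b + z·y)·y = (3.40 + 1.1×2.24)×2.24 = 13.14 m²
P = b + 2y√(1+z²) = 3.40 + 2×2.24×√(1+1.1²) = 10.06 m
R = A/P = 13.14/10.06 = 1.306 m
Q = (1/n)·A·R^(2/3)·S^(1/2) = (1/0.033) × 13.14 × 1.306^(2/3) × 0.0082^(1/2) = 43.06 m³/s
V = Q/A = 43.06/13.14 = 3.278 m/s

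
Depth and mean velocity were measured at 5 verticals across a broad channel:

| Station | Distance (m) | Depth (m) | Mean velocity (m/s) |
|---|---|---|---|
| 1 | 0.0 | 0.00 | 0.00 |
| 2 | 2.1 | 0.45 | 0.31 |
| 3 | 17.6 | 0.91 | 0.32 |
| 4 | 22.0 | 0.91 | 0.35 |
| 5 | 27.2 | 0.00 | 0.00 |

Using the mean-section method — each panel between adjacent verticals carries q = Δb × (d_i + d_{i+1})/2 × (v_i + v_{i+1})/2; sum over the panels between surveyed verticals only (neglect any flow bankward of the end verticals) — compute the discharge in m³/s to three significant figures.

5.15 m³/s

Panel 1-2: Δb = 2.1 m, d̄ = (0.00+0.45)/2 = 0.225, v̄ = (0.00+0.31)/2 = 0.155 → q = 2.1×0.225×0.155 = 0.07324 m³/s
Panel 2-3: Δb = 15.5 m, d̄ = (0.45+0.91)/2 = 0.68, v̄ = (0.31+0.32)/2 = 0.315 → q = 15.5×0.68×0.315 = 3.320 m³/s
Panel 3-4: Δb = 4.4 m, d̄ = (0.91+0.91)/2 = 0.91, v̄ = (0.32+0.35)/2 = 0.335 → q = 4.4×0.91×0.335 = 1.341 m³/s
Panel 4-5: Δb = 5.2 m, d̄ = (0.91+0.00)/2 = 0.455, v̄ = (0.35+0.00)/2 = 0.175 → q = 5.2×0.455×0.175 = 0.4141 m³/s
Q = Σ q = 5.149 m³/s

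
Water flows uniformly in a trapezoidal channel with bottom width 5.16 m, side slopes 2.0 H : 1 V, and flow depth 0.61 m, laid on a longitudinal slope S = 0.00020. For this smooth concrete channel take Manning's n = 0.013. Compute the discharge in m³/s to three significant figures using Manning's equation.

A = (b + z·y)·y = (5.16 + 2.0×0.61)×0.61 = 3.892 m²
P = b + 2y√(1+z²) = 5.16 + 2×0.61×√(1+2.0²) = 7.888 m
R = A/P = 3.892/7.888 = 0.4934 m
Q = (1/n)·A·R^(2/3)·S^(1/2) = (1/0.013) × 3.892 × 0.4934^(2/3) × 0.00020^(1/2) = 2.643 m³/s

2.64 m³/s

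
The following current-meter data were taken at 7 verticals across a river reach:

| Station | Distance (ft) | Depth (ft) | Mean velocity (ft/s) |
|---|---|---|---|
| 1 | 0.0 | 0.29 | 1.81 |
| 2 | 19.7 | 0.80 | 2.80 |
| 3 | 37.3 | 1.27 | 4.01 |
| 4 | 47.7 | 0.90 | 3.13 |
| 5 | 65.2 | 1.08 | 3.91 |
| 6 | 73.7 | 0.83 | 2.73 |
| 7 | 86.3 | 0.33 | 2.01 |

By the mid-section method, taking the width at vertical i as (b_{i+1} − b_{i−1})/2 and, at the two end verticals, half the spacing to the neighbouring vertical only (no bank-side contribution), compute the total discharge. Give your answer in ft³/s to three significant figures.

w_1 = (19.7 − 0.0)/2 = 9.85 ft; q_1 = 1.81 × 0.29 × 9.85 = 5.170 ft³/s
w_2 = (37.3 − 0.0)/2 = 18.65 ft; q_2 = 2.80 × 0.80 × 18.65 = 41.78 ft³/s
w_3 = (47.7 − 19.7)/2 = 14 ft; q_3 = 4.01 × 1.27 × 14 = 71.30 ft³/s
w_4 = (65.2 − 37.3)/2 = 13.95 ft; q_4 = 3.13 × 0.90 × 13.95 = 39.30 ft³/s
w_5 = (73.7 − 47.7)/2 = 13 ft; q_5 = 3.91 × 1.08 × 13 = 54.90 ft³/s
w_6 = (86.3 − 65.2)/2 = 10.55 ft; q_6 = 2.73 × 0.83 × 10.55 = 23.91 ft³/s
w_7 = (86.3 − 73.7)/2 = 6.3 ft; q_7 = 2.01 × 0.33 × 6.3 = 4.179 ft³/s
Q = Σ qᵢ = 240.5 ft³/s

241 ft³/s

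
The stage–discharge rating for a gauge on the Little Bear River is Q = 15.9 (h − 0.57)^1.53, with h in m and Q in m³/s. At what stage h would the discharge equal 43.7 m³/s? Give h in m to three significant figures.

2.51 m

h − h₀ = (Q/C)^(1/b) = (43.7/15.9)^(1/1.53) = 1.936 m
h = 0.57 + 1.936 = 2.506 m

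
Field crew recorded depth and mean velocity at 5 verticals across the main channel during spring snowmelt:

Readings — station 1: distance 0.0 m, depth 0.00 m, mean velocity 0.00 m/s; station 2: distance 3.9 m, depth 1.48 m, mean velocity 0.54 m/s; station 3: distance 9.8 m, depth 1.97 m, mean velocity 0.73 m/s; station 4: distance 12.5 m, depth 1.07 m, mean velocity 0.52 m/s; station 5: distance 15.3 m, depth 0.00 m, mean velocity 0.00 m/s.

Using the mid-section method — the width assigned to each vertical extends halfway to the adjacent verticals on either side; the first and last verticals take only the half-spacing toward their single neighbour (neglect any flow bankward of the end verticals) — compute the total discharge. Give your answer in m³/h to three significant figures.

41900 m³/h

w_2 = (9.8 − 0.0)/2 = 4.9 m; q_2 = 0.54 × 1.48 × 4.9 = 3.916 m³/s
w_3 = (12.5 − 3.9)/2 = 4.3 m; q_3 = 0.73 × 1.97 × 4.3 = 6.184 m³/s
w_4 = (15.3 − 9.8)/2 = 2.75 m; q_4 = 0.52 × 1.07 × 2.75 = 1.530 m³/s
Stations 1, 5 contribute zero (depth or velocity is 0).
Q = Σ qᵢ = 11.63 m³/s
= 11.63 × 3600 = 41870 m³/h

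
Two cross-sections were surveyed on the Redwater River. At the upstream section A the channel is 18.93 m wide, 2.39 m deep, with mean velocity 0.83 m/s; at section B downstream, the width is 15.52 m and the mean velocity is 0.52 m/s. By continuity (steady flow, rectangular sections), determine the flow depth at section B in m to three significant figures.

Q = A₁V₁ = (18.93×2.39) × 0.83 = 37.55 m³/s
d₂ = Q/(b₂ V₂) = 37.55/(15.52×0.52) = 4.653 m

4.65 m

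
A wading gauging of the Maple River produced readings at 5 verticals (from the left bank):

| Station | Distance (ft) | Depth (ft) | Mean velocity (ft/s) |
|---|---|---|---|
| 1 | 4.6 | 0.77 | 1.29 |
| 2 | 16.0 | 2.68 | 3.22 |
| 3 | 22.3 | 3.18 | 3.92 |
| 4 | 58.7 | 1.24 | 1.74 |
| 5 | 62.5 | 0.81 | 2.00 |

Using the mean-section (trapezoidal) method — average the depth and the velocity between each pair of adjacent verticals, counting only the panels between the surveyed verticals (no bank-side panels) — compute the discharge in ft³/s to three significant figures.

Panel 1-2: Δb = 11.4 ft, d̄ = (0.77+2.68)/2 = 1.725, v̄ = (1.29+3.22)/2 = 2.255 → q = 11.4×1.725×2.255 = 44.34 ft³/s
Panel 2-3: Δb = 6.3 ft, d̄ = (2.68+3.18)/2 = 2.93, v̄ = (3.22+3.92)/2 = 3.57 → q = 6.3×2.93×3.57 = 65.90 ft³/s
Panel 3-4: Δb = 36.4 ft, d̄ = (3.18+1.24)/2 = 2.21, v̄ = (3.92+1.74)/2 = 2.83 → q = 36.4×2.21×2.83 = 227.7 ft³/s
Panel 4-5: Δb = 3.8 ft, d̄ = (1.24+0.81)/2 = 1.025, v̄ = (1.74+2.00)/2 = 1.87 → q = 3.8×1.025×1.87 = 7.284 ft³/s
Q = Σ q = 345.2 ft³/s

345 ft³/s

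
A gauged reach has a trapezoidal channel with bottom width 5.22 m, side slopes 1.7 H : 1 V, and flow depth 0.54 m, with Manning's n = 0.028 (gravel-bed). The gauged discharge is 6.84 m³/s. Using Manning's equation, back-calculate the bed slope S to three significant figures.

A = (b + z·y)·y = (5.22 + 1.7×0.54)×0.54 = 3.315 m²
P = b + 2y√(1+z²) = 5.22 + 2×0.54×√(1+1.7²) = 7.350 m
R = A/P = 3.315/7.350 = 0.4509 m
S = (Q·n / (1·A·R^(2/3)))² = (6.84×0.028 / (1×3.315×0.5881))² = 0.009655

0.00965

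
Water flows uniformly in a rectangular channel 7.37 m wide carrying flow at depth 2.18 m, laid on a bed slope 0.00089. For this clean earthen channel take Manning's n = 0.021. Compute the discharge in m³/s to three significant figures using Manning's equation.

A = b·y = 7.37 × 2.18 = 16.07 m²
P = b + 2y = 7.37 + 2×2.18 = 11.73 m
R = A/P = 16.07/11.73 = 1.370 m
Q = (1/n)·A·R^(2/3)·S^(1/2) = (1/0.021) × 16.07 × 1.370^(2/3) × 0.00089^(1/2) = 28.15 m³/s

28.2 m³/s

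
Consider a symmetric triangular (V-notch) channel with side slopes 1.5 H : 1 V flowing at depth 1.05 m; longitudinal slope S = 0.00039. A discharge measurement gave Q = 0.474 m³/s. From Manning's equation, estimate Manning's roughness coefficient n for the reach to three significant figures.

A = z·y² = 1.5×1.05² = 1.654 m²
P = 2y√(1+z²) = 2×1.05×√(1+1.5²) = 3.786 m
R = A/P = 1.654/3.786 = 0.4368 m
n = (1/Q)·A·R^(2/3)·S^(1/2) = (1/0.474) × 1.654 × 0.5757 × 0.01975 = 0.03967

0.0397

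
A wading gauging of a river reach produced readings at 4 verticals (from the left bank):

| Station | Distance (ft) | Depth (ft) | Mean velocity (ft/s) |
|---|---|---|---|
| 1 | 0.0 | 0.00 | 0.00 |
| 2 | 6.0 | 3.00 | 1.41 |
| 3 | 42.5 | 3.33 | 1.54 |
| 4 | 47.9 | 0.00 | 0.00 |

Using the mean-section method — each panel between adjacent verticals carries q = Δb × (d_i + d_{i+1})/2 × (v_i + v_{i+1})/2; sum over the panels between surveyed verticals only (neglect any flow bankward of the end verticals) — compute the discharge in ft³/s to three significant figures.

Panel 1-2: Δb = 6 ft, d̄ = (0.00+3.00)/2 = 1.5, v̄ = (0.00+1.41)/2 = 0.705 → q = 6×1.5×0.705 = 6.345 ft³/s
Panel 2-3: Δb = 36.5 ft, d̄ = (3.00+3.33)/2 = 3.165, v̄ = (1.41+1.54)/2 = 1.475 → q = 36.5×3.165×1.475 = 170.4 ft³/s
Panel 3-4: Δb = 5.4 ft, d̄ = (3.33+0.00)/2 = 1.665, v̄ = (1.54+0.00)/2 = 0.77 → q = 5.4×1.665×0.77 = 6.923 ft³/s
Q = Σ q = 183.7 ft³/s

184 ft³/s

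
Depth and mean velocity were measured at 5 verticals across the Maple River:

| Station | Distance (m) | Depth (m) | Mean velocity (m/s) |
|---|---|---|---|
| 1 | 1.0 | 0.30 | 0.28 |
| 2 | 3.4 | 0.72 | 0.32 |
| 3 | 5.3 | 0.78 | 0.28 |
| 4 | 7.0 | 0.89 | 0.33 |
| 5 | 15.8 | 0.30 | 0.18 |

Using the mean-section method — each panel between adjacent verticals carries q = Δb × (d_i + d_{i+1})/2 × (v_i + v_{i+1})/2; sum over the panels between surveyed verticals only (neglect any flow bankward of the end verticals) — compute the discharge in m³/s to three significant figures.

2.56 m³/s

Panel 1-2: Δb = 2.4 m, d̄ = (0.30+0.72)/2 = 0.51, v̄ = (0.28+0.32)/2 = 0.3 → q = 2.4×0.51×0.3 = 0.3672 m³/s
Panel 2-3: Δb = 1.9 m, d̄ = (0.72+0.78)/2 = 0.75, v̄ = (0.32+0.28)/2 = 0.3 → q = 1.9×0.75×0.3 = 0.4275 m³/s
Panel 3-4: Δb = 1.7 m, d̄ = (0.78+0.89)/2 = 0.835, v̄ = (0.28+0.33)/2 = 0.305 → q = 1.7×0.835×0.305 = 0.4329 m³/s
Panel 4-5: Δb = 8.8 m, d̄ = (0.89+0.30)/2 = 0.595, v̄ = (0.33+0.18)/2 = 0.255 → q = 8.8×0.595×0.255 = 1.335 m³/s
Q = Σ q = 2.563 m³/s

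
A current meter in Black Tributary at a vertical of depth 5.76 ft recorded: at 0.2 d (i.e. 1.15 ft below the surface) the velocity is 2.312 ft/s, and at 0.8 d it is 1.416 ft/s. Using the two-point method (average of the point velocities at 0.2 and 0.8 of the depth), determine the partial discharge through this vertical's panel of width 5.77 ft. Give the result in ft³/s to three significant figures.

v̄ = (2.312 + 1.416) / 2 = 1.864 ft/s
q = v̄ × d × w = 1.864 × 5.76 × 5.77 = 61.95 ft³/s

62.0 ft³/s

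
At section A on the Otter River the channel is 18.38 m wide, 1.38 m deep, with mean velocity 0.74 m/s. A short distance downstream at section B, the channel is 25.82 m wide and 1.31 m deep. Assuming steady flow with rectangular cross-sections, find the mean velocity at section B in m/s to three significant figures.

0.555 m/s

Q = A₁V₁ = (18.38×1.38) × 0.74 = 18.77 m³/s
A₂ = 25.82 × 1.31 = 33.82 m²
V₂ = Q/A₂ = 18.77/33.82 = 0.5549 m/s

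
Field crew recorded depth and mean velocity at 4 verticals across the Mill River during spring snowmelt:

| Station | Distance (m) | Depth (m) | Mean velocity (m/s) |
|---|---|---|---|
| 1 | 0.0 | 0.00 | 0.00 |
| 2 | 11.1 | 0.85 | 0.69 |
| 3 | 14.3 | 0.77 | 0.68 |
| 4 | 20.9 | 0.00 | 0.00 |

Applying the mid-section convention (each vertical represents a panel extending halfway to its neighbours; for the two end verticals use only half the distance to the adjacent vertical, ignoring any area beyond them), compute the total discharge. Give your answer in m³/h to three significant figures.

24300 m³/h

w_2 = (14.3 − 0.0)/2 = 7.15 m; q_2 = 0.69 × 0.85 × 7.15 = 4.193 m³/s
w_3 = (20.9 − 11.1)/2 = 4.9 m; q_3 = 0.68 × 0.77 × 4.9 = 2.566 m³/s
Stations 1, 4 contribute zero (depth or velocity is 0).
Q = Σ qᵢ = 6.759 m³/s
= 6.759 × 3600 = 24330 m³/h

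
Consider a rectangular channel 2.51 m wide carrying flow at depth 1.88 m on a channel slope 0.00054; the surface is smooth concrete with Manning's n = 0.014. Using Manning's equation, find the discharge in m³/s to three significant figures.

A = b·y = 2.51 × 1.88 = 4.719 m²
P = b + 2y = 2.51 + 2×1.88 = 6.270 m
R = A/P = 4.719/6.270 = 0.7526 m
Q = (1/n)·A·R^(2/3)·S^(1/2) = (1/0.014) × 4.719 × 0.7526^(2/3) × 0.00054^(1/2) = 6.481 m³/s

6.48 m³/s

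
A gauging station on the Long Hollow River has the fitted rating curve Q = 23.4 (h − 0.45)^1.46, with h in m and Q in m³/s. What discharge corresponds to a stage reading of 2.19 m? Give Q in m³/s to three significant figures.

52.5 m³/s

Q = 23.4 × (2.19 − 0.45)^1.46 = 23.4 × 1.74^1.46 = 52.53 m³/s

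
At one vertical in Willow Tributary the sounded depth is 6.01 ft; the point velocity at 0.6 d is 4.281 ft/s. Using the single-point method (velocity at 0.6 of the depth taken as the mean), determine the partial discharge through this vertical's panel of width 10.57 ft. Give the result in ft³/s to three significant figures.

v̄ = v₀.₆ = 4.281 ft/s
q = v̄ × d × w = 4.281 × 6.01 × 10.57 = 272.0 ft³/s

272 ft³/s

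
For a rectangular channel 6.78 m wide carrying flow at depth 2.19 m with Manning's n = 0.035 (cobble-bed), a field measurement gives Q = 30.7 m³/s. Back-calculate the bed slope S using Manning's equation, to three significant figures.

0.00358

A = b·y = 6.78 × 2.19 = 14.85 m²
P = b + 2y = 6.78 + 2×2.19 = 11.16 m
R = A/P = 14.85/11.16 = 1.330 m
S = (Q·n / (1·A·R^(2/3)))² = (30.7×0.035 / (1×14.85×1.210))² = 0.003579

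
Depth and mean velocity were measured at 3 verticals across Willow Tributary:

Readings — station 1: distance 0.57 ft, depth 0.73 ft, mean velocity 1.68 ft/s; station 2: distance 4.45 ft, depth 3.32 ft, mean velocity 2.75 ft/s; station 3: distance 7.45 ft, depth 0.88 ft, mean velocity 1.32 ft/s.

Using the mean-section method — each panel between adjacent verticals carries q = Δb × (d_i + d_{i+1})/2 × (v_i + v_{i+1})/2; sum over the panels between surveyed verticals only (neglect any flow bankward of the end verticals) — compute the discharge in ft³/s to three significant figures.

Panel 1-2: Δb = 3.88 ft, d̄ = (0.73+3.32)/2 = 2.025, v̄ = (1.68+2.75)/2 = 2.215 → q = 3.88×2.025×2.215 = 17.40 ft³/s
Panel 2-3: Δb = 3 ft, d̄ = (3.32+0.88)/2 = 2.1, v̄ = (2.75+1.32)/2 = 2.035 → q = 3×2.1×2.035 = 12.82 ft³/s
Q = Σ q = 30.22 ft³/s

30.2 ft³/s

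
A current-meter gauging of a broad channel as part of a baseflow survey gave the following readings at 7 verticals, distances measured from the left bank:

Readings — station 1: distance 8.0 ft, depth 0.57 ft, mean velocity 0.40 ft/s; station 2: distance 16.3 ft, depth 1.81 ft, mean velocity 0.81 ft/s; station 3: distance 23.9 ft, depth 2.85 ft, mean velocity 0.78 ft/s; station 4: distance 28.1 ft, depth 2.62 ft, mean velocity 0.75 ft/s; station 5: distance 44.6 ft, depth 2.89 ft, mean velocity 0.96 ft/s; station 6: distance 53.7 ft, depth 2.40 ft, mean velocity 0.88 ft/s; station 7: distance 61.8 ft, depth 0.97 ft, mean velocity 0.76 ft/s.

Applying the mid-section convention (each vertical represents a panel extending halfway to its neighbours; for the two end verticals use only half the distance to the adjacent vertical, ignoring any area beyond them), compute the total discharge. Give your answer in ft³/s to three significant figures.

w_1 = (16.3 − 8.0)/2 = 4.15 ft; q_1 = 0.40 × 0.57 × 4.15 = 0.9462 ft³/s
w_2 = (23.9 − 8.0)/2 = 7.95 ft; q_2 = 0.81 × 1.81 × 7.95 = 11.66 ft³/s
w_3 = (28.1 − 16.3)/2 = 5.9 ft; q_3 = 0.78 × 2.85 × 5.9 = 13.12 ft³/s
w_4 = (44.6 − 23.9)/2 = 10.35 ft; q_4 = 0.75 × 2.62 × 10.35 = 20.34 ft³/s
w_5 = (53.7 − 28.1)/2 = 12.8 ft; q_5 = 0.96 × 2.89 × 12.8 = 35.51 ft³/s
w_6 = (61.8 − 44.6)/2 = 8.6 ft; q_6 = 0.88 × 2.40 × 8.6 = 18.16 ft³/s
w_7 = (61.8 − 53.7)/2 = 4.05 ft; q_7 = 0.76 × 0.97 × 4.05 = 2.986 ft³/s
Q = Σ qᵢ = 102.7 ft³/s

103 ft³/s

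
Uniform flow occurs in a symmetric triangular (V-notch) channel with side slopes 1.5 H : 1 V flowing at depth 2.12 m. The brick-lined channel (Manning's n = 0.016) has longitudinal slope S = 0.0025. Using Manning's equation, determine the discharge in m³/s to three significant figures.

A = z·y² = 1.5×2.12² = 6.742 m²
P = 2y√(1+z²) = 2×2.12×√(1+1.5²) = 7.644 m
R = A/P = 6.742/7.644 = 0.8820 m
Q = (1/n)·A·R^(2/3)·S^(1/2) = (1/0.016) × 6.742 × 0.8820^(2/3) × 0.0025^(1/2) = 19.38 m³/s

19.4 m³/s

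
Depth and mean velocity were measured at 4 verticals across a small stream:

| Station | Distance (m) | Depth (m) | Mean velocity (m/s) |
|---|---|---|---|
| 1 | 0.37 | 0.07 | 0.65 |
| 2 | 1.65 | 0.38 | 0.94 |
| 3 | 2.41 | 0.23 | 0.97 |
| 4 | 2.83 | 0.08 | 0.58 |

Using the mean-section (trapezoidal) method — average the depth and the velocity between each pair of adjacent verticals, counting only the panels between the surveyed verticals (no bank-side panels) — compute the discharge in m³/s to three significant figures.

0.501 m³/s

Panel 1-2: Δb = 1.28 m, d̄ = (0.07+0.38)/2 = 0.225, v̄ = (0.65+0.94)/2 = 0.795 → q = 1.28×0.225×0.795 = 0.2290 m³/s
Panel 2-3: Δb = 0.76 m, d̄ = (0.38+0.23)/2 = 0.305, v̄ = (0.94+0.97)/2 = 0.955 → q = 0.76×0.305×0.955 = 0.2214 m³/s
Panel 3-4: Δb = 0.42 m, d̄ = (0.23+0.08)/2 = 0.155, v̄ = (0.97+0.58)/2 = 0.775 → q = 0.42×0.155×0.775 = 0.05045 m³/s
Q = Σ q = 0.5008 m³/s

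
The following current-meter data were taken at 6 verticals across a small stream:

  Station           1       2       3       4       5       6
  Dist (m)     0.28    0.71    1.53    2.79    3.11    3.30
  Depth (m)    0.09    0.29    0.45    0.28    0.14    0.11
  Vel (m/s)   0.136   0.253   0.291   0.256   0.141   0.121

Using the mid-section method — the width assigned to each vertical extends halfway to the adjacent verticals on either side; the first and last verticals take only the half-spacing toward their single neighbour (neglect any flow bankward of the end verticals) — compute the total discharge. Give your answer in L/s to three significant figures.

w_1 = (0.71 − 0.28)/2 = 0.215 m; q_1 = 0.136 × 0.09 × 0.215 = 0.002632 m³/s
w_2 = (1.53 − 0.28)/2 = 0.625 m; q_2 = 0.253 × 0.29 × 0.625 = 0.04586 m³/s
w_3 = (2.79 − 0.71)/2 = 1.04 m; q_3 = 0.291 × 0.45 × 1.04 = 0.1362 m³/s
w_4 = (3.11 − 1.53)/2 = 0.79 m; q_4 = 0.256 × 0.28 × 0.79 = 0.05663 m³/s
w_5 = (3.30 − 2.79)/2 = 0.255 m; q_5 = 0.141 × 0.14 × 0.255 = 0.005034 m³/s
w_6 = (3.30 − 3.11)/2 = 0.095 m; q_6 = 0.121 × 0.11 × 0.095 = 0.001264 m³/s
Q = Σ qᵢ = 0.2476 m³/s
= 0.2476 × 1000 = 247.6 L/s

248 L/s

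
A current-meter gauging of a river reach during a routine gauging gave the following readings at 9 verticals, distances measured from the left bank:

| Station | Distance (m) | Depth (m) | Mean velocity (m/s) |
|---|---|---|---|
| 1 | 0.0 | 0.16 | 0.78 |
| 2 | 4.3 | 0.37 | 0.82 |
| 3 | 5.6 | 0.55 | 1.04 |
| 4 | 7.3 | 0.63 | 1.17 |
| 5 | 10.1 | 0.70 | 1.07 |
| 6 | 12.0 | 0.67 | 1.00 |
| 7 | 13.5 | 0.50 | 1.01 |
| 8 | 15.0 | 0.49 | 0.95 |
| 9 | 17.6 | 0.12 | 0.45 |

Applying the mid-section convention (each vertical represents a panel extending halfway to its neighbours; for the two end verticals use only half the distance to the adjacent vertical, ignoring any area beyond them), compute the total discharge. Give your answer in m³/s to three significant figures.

8.32 m³/s

w_1 = (4.3 − 0.0)/2 = 2.15 m; q_1 = 0.78 × 0.16 × 2.15 = 0.2683 m³/s
w_2 = (5.6 − 0.0)/2 = 2.8 m; q_2 = 0.82 × 0.37 × 2.8 = 0.8495 m³/s
w_3 = (7.3 − 4.3)/2 = 1.5 m; q_3 = 1.04 × 0.55 × 1.5 = 0.8580 m³/s
w_4 = (10.1 − 5.6)/2 = 2.25 m; q_4 = 1.17 × 0.63 × 2.25 = 1.658 m³/s
w_5 = (12.0 − 7.3)/2 = 2.35 m; q_5 = 1.07 × 0.70 × 2.35 = 1.760 m³/s
w_6 = (13.5 − 10.1)/2 = 1.7 m; q_6 = 1.00 × 0.67 × 1.7 = 1.139 m³/s
w_7 = (15.0 − 12.0)/2 = 1.5 m; q_7 = 1.01 × 0.50 × 1.5 = 0.7575 m³/s
w_8 = (17.6 − 13.5)/2 = 2.05 m; q_8 = 0.95 × 0.49 × 2.05 = 0.9543 m³/s
w_9 = (17.6 − 15.0)/2 = 1.3 m; q_9 = 0.45 × 0.12 × 1.3 = 0.07020 m³/s
Q = Σ qᵢ = 8.315 m³/s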